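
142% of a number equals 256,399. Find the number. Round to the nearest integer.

256,399 ÷ 1.42 ≈ 180,563.

180,563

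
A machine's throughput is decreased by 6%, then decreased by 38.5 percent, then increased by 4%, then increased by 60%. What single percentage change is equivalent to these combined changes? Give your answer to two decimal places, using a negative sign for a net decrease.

The combined multiplier is 0.94 × 0.615 × 1.04 × 1.6 = 0.9619584.
That corresponds to a decrease of 3.80%.

-3.80%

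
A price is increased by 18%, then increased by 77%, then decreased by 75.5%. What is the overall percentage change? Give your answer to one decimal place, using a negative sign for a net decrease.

-48.8%

An 18% increase multiplies by 1.18.
Then a 77% increase: 1.18 × 1.77 = 2.0886.
Then a 75.5% decrease: 2.0886 × 0.245 = 0.511707.
Overall factor 0.511707, i.e. -48.8%.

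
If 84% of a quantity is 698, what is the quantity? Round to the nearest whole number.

698 ÷ 0.84 ≈ 831.

831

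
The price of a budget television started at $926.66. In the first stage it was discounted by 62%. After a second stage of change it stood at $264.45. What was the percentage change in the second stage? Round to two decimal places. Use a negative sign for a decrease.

-24.90%

After the first stage: $926.66 × 0.38 = $352.1308.
Second-stage multiplier: $264.45 ÷ $352.1308 ≈ 0.750999.
That is a change of -24.90%.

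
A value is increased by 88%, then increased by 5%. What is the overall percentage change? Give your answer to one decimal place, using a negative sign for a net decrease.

97.4%

An 88% increase multiplies by 1.88.
Then a 5% increase: 1.88 × 1.05 = 1.974.
Overall factor 1.974, i.e. 97.4%.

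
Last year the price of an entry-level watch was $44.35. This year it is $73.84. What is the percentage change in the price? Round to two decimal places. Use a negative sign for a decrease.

Change: $73.84 − $44.35 = $29.49.
Relative to the original: $29.49 ÷ $44.35 ≈ 66.49%.

66.49%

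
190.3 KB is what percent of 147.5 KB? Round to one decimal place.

129.0%

190.3 KB ÷ 147.5 KB ≈ 129.0%.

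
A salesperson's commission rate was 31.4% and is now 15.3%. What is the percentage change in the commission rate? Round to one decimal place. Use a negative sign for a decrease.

The change is 15.3 − 31.4 = -16.1 percentage points.
Relative to the original 31.4%, that is -16.1 ÷ 31.4 ≈ -51.3%.

-51.3%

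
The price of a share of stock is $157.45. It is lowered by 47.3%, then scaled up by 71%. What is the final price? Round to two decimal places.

$141.89

Each change multiplies by a factor: 0.527 × 1.71 = 0.90117.
$157.45 × 0.90117 = $141.8892165 ≈ $141.89.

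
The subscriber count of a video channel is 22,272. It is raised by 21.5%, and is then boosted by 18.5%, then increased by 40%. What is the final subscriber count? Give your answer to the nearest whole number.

44,893

Apply the 21.5% increase: 22,272 × 1.215 = 27060.48.
Apply the 18.5% increase: 27060.48 × 1.185 = 32066.6688.
40% increase: 32066.6688 × 1.4 = 44893.33632 ≈ 44,893.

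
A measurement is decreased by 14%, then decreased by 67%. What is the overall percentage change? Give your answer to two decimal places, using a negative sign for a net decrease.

The combined multiplier is 0.86 × 0.33 = 0.2838.
That corresponds to a decrease of 71.62%.

-71.62%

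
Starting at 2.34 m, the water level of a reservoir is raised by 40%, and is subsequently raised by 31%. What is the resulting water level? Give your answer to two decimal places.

After the 40% increase: 2.34 × 1.4 = 3.276.
31% increase: 3.276 × 1.31 = 4.29156 ≈ 4.29.

4.29 m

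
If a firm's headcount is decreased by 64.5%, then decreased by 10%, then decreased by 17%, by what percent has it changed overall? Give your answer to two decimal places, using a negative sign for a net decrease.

-73.48%

The combined multiplier is 0.355 × 0.9 × 0.83 = 0.265185.
That corresponds to a decrease of 73.48%.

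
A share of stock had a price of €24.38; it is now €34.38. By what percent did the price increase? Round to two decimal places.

Change: €34.38 − €24.38 = €10.00.
Relative to the original: €10.00 ÷ €24.38 ≈ 41.02%.
So the price increased by 41.02%.

41.02%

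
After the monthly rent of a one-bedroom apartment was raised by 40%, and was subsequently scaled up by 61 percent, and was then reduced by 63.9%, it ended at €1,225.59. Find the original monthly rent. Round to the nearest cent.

Undoing the 63.9% decrease: €1,225.59 ÷ 0.361 ≈ €3394.98615.
Undoing the 61% increase: €3394.98615 ÷ 1.61 ≈ €2108.68705.
Undoing the 40% increase: €2108.68705 ÷ 1.4 ≈ €1,506.21.

€1,506.21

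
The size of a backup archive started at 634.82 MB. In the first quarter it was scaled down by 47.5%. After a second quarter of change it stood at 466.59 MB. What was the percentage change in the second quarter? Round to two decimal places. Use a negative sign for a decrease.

After the first quarter: 634.82 × 0.525 = 333.2805.
Second-quarter multiplier: 466.59 ÷ 333.2805 ≈ 1.399992.
That is a change of 40.00%.

40.00%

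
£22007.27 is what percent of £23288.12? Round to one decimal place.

£22007.27 ÷ £23288.12 ≈ 94.5%.

94.5%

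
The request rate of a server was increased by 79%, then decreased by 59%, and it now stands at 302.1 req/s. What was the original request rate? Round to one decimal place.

411.6 req/s

The overall multiplier applied was 1.79 × 0.41 = 0.7339.
So the original request rate was 302.1 ÷ 0.7339 ≈ 411.6 req/s.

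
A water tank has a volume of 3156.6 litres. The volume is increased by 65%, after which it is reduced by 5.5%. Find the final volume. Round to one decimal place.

4921.9 litres

Each change multiplies by a factor: 1.65 × 0.945 = 1.55925.
3156.6 × 1.55925 = 4921.92855 ≈ 4921.9.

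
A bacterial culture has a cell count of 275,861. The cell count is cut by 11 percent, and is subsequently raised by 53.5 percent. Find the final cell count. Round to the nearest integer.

376,868

Apply the 11% decrease: 275,861 × 0.89 = 245516.29.
53.5% increase: 245516.29 × 1.535 = 376867.50515 ≈ 376,868.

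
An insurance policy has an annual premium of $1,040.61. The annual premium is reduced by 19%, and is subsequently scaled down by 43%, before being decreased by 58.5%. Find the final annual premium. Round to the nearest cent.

$199.39

19% decrease: $1,040.61 × 0.81 = $842.8941.
Apply the 43% decrease: $842.8941 × 0.57 = $480.449637.
58.5% decrease: $480.449637 × 0.415 = $199.386599355 ≈ $199.39.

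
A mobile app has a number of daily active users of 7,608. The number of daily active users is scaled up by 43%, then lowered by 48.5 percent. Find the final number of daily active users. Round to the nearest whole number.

5,603

43% increase: 7,608 × 1.43 = 10879.44.
Apply the 48.5% decrease: 10879.44 × 0.515 = 5602.9116 ≈ 5,603.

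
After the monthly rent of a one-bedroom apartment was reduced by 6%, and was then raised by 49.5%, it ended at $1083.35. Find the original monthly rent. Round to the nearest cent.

$770.90

Undoing the 49.5% increase: $1083.35 ÷ 1.495 ≈ $724.648829.
Undoing the 6% decrease: $724.648829 ÷ 0.94 ≈ $770.90.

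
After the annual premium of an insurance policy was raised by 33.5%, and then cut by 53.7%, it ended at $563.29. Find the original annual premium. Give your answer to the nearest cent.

$911.32

The overall multiplier applied was 1.335 × 0.463 = 0.618105.
So the original annual premium was $563.29 ÷ 0.618105 ≈ $911.32.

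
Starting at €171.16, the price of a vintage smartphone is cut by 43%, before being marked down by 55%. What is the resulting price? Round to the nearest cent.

Each change multiplies by a factor: 0.57 × 0.45 = 0.2565.
€171.16 × 0.2565 = €43.90254 ≈ €43.90.

€43.90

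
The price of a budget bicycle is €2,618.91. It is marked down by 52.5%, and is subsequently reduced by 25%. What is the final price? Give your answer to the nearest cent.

€932.99

Apply the 52.5% decrease: €2,618.91 × 0.475 = €1243.98225.
After the 25% decrease: €1243.98225 × 0.75 = €932.9866875 ≈ €932.99.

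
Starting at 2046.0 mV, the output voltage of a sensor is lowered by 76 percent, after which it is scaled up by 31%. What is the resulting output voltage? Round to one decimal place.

643.3 mV

Apply the 76% decrease: 2046.0 × 0.24 = 491.04.
Apply the 31% increase: 491.04 × 1.31 = 643.2624 ≈ 643.3.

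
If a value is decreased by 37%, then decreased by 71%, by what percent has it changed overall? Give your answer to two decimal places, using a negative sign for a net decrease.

-81.73%

The combined multiplier is 0.63 × 0.29 = 0.1827.
That corresponds to a decrease of 81.73%.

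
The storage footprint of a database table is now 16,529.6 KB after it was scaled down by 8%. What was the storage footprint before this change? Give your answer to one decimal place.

The overall multiplier applied was 0.92.
So the original storage footprint was 16,529.6 ÷ 0.92 ≈ 17,967.0 KB.

17,967.0 KB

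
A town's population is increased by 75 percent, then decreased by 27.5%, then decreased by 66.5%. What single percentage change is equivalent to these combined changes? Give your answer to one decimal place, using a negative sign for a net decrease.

-57.5%

A 75% increase multiplies by 1.75.
Then a 27.5% decrease: 1.75 × 0.725 = 1.26875.
Then a 66.5% decrease: 1.26875 × 0.335 = 0.42503125.
Overall factor 0.42503125, i.e. -57.5%.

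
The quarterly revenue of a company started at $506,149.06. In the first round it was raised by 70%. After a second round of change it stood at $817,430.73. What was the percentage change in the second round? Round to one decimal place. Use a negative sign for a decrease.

After the first round: $506,149.06 × 1.7 = $860453.402.
Second-round multiplier: $817,430.73 ÷ $860453.402 ≈ 0.95.
That is a change of -5.0%.

-5.0%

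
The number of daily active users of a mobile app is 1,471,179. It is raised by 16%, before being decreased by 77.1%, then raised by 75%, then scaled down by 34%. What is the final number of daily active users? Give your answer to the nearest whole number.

451,379

Each change multiplies by a factor: 1.16 × 0.229 × 1.75 × 0.66 = 0.3068142.
1,471,179 × 0.3068142 = 451378.6079418 ≈ 451,379.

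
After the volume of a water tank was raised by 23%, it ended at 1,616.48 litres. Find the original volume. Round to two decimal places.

1,314.21 litres

The overall multiplier applied was 1.23.
So the original volume was 1,616.48 ÷ 1.23 ≈ 1,314.21 litres.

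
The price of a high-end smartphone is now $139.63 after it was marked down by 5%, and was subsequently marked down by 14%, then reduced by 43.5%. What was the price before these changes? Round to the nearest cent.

$302.49

Undoing the 43.5% decrease: $139.63 ÷ 0.565 ≈ $247.132743.
Undoing the 14% decrease: $247.132743 ÷ 0.86 ≈ $287.363655.
Undoing the 5% decrease: $287.363655 ÷ 0.95 ≈ $302.49.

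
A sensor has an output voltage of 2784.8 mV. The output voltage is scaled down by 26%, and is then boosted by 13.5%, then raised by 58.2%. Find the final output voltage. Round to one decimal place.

Each change multiplies by a factor: 0.74 × 1.135 × 1.582 = 1.3287218.
2784.8 × 1.3287218 = 3700.22446864 ≈ 3700.2.

3700.2 mV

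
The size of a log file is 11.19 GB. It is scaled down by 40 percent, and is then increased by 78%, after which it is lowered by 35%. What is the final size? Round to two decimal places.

Each change multiplies by a factor: 0.6 × 1.78 × 0.65 = 0.6942.
11.19 × 0.6942 = 7.768098 ≈ 7.77.

7.77 GB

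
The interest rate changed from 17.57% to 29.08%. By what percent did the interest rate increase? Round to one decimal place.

The change is 29.08 − 17.57 = 11.51 percentage points.
Relative to the original 17.57%, that is 11.51 ÷ 17.57 ≈ 65.5%.
So the interest rate rose by 65.5%.

65.5%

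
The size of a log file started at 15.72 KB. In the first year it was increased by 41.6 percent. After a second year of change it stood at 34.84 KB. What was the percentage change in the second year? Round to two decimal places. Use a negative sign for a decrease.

After the first year: 15.72 × 1.416 = 22.25952.
Second-year multiplier: 34.84 ÷ 22.25952 ≈ 1.565173.
That is a change of 56.52%.

56.52%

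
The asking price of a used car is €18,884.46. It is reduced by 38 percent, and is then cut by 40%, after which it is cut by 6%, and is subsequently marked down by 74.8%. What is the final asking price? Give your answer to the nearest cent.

€1,664.09

Apply the 38% decrease: €18,884.46 × 0.62 = €11708.3652.
Apply the 40% decrease: €11708.3652 × 0.6 = €7025.01912.
6% decrease: €7025.01912 × 0.94 = €6603.5179728.
After the 74.8% decrease: €6603.5179728 × 0.252 = €1664.0865291456 ≈ €1,664.09.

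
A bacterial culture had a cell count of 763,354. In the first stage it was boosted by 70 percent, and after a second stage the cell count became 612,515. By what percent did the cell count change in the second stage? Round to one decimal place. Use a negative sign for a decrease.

After the first stage: 763,354 × 1.7 = 1297701.8.
Second-stage multiplier: 612,515 ÷ 1297701.8 ≈ 0.472.
That is a change of -52.8%.

-52.8%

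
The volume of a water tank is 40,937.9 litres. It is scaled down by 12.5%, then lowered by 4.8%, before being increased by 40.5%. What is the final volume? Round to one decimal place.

47,912.3 litres

Apply the 12.5% decrease: 40,937.9 × 0.875 = 35820.6625.
After the 4.8% decrease: 35820.6625 × 0.952 = 34101.2707.
After the 40.5% increase: 34101.2707 × 1.405 = 47912.2853335 ≈ 47,912.3.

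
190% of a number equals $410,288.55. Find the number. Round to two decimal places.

$215,941.34

$410,288.55 ÷ 1.9 ≈ $215,941.34.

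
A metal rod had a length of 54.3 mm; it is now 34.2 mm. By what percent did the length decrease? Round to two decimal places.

37.02%

Change: 34.2 − 54.3 = -20.1.
Relative to the original: -20.1 ÷ 54.3 ≈ -37.02%.
So the length decreased by 37.02%.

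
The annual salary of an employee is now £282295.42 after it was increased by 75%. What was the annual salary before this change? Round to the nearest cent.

The overall multiplier applied was 1.75.
So the original annual salary was £282295.42 ÷ 1.75 ≈ £161311.67.

£161311.67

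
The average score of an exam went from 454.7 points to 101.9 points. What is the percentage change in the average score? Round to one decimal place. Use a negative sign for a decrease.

Change: 101.9 − 454.7 = -352.8.
Relative to the original: -352.8 ÷ 454.7 ≈ -77.6%.

-77.6%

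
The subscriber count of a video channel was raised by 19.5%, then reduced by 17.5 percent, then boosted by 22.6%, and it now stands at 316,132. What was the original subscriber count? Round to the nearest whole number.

The overall multiplier applied was 1.195 × 0.825 × 1.226 = 1.20868275.
So the original subscriber count was 316,132 ÷ 1.20868275 ≈ 261,551.

261,551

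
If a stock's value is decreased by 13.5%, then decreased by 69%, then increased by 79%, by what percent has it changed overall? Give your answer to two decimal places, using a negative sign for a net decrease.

The combined multiplier is 0.865 × 0.31 × 1.79 = 0.4799885.
That corresponds to a decrease of 52.00%.

-52.00%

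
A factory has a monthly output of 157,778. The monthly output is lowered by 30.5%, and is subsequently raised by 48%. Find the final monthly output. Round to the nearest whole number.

162,290

30.5% decrease: 157,778 × 0.695 = 109655.71.
After the 48% increase: 109655.71 × 1.48 = 162290.4508 ≈ 162,290.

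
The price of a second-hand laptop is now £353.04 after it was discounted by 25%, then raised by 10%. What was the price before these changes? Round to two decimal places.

The overall multiplier applied was 0.75 × 1.1 = 0.825.
So the original price was £353.04 ÷ 0.825 ≈ £427.93.

£427.93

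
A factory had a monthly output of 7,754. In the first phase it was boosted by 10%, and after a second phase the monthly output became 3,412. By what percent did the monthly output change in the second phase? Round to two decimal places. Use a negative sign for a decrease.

-60.00%

After the first phase: 7,754 × 1.1 = 8529.4.
Second-phase multiplier: 3,412 ÷ 8529.4 ≈ 0.400028.
That is a change of -60.00%.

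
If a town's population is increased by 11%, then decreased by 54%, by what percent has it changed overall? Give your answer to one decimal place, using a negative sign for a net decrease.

-48.9%

The combined multiplier is 1.11 × 0.46 = 0.5106.
That corresponds to a decrease of 48.9%.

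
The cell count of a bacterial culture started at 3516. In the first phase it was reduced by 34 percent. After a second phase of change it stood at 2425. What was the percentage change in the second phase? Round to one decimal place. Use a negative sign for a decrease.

4.5%

After the first phase: 3516 × 0.66 = 2320.56.
Second-phase multiplier: 2425 ÷ 2320.56 ≈ 1.04501.
That is a change of 4.5%.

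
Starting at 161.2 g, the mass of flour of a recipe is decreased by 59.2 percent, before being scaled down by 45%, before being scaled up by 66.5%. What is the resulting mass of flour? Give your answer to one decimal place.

60.2 g

After the 59.2% decrease: 161.2 × 0.408 = 65.7696.
Apply the 45% decrease: 65.7696 × 0.55 = 36.17328.
Apply the 66.5% increase: 36.17328 × 1.665 = 60.2285112 ≈ 60.2.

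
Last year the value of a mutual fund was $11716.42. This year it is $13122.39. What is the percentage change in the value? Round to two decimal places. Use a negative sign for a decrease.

12.00%

Change: $13122.39 − $11716.42 = $1405.97.
Relative to the original: $1405.97 ÷ $11716.42 ≈ 12.00%.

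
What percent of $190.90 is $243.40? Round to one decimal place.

$243.40 ÷ $190.90 ≈ 127.5%.

127.5%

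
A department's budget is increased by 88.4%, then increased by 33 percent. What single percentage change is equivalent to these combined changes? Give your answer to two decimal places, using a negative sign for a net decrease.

150.57%

The combined multiplier is 1.884 × 1.33 = 2.50572.
That corresponds to an increase of 150.57%.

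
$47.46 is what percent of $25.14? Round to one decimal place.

$47.46 ÷ $25.14 ≈ 188.8%.

188.8%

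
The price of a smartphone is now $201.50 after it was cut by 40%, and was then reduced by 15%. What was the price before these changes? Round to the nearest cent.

Undoing the 15% decrease: $201.50 ÷ 0.85 ≈ $237.058824.
Undoing the 40% decrease: $237.058824 ÷ 0.6 ≈ $395.10.

$395.10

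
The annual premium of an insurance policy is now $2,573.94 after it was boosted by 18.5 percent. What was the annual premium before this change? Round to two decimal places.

The overall multiplier applied was 1.185.
So the original annual premium was $2,573.94 ÷ 1.185 ≈ $2,172.10.

$2,172.10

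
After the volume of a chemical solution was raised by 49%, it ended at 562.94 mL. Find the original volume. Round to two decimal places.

377.81 mL

The overall multiplier applied was 1.49.
So the original volume was 562.94 ÷ 1.49 ≈ 377.81 mL.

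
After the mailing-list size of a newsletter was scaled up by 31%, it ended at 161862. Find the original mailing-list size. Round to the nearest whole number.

The overall multiplier applied was 1.31.
So the original mailing-list size was 161862 ÷ 1.31 ≈ 123559.

123559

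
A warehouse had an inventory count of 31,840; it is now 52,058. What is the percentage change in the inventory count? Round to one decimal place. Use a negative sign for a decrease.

63.5%

Change: 52,058 − 31,840 = 20,218.
Relative to the original: 20,218 ÷ 31,840 ≈ 63.5%.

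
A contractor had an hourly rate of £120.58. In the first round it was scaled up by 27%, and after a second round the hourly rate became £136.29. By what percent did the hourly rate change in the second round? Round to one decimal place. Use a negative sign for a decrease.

After the first round: £120.58 × 1.27 = £153.1366.
Second-round multiplier: £136.29 ÷ £153.1366 ≈ 0.88999.
That is a change of -11.0%.

-11.0%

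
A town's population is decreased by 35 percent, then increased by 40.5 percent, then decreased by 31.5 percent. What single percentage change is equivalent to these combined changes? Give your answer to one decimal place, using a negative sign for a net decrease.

A 35% decrease multiplies by 0.65.
Then a 40.5% increase: 0.65 × 1.405 = 0.91325.
Then a 31.5% decrease: 0.91325 × 0.685 = 0.62557625.
Overall factor 0.62557625, i.e. -37.4%.

-37.4%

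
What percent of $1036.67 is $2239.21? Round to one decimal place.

$2239.21 ÷ $1036.67 ≈ 216.0%.

216.0%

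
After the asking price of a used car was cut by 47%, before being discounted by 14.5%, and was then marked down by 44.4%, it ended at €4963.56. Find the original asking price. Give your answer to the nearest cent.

€19700.47

The overall multiplier applied was 0.53 × 0.855 × 0.556 = 0.2519514.
So the original asking price was €4963.56 ÷ 0.2519514 ≈ €19700.47.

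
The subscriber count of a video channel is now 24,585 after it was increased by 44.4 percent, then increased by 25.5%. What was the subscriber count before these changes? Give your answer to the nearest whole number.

13,566

The overall multiplier applied was 1.444 × 1.255 = 1.81222.
So the original subscriber count was 24,585 ÷ 1.81222 ≈ 13,566.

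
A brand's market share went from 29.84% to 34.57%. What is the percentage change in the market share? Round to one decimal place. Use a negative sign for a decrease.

15.9%

The change is 34.57 − 29.84 = 4.73 percentage points.
Relative to the original 29.84%, that is 4.73 ÷ 29.84 ≈ 15.9%.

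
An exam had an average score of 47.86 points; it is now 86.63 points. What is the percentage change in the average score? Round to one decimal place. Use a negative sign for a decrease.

Change: 86.63 − 47.86 = 38.77.
Relative to the original: 38.77 ÷ 47.86 ≈ 81.0%.

81.0%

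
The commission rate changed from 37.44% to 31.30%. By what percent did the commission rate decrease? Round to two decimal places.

The change is 31.30 − 37.44 = -6.14 percentage points.
Relative to the original 37.44%, that is -6.14 ÷ 37.44 ≈ -16.40%.
So the commission rate fell by 16.40%.

16.40%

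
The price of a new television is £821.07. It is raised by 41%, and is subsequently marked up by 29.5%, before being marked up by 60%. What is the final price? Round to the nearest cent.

£2398.77

Each change multiplies by a factor: 1.41 × 1.295 × 1.6 = 2.92152.
£821.07 × 2.92152 = £2398.7724264 ≈ £2398.77.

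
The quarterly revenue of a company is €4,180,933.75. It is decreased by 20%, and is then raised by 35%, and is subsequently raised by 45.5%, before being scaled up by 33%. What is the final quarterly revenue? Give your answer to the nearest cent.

Each change multiplies by a factor: 0.8 × 1.35 × 1.455 × 1.33 = 2.089962.
€4,180,933.75 × 2.089962 = €8737992.6620175 ≈ €8,737,992.66.

€8,737,992.66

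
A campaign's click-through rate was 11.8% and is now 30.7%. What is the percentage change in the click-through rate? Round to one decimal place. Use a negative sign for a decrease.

160.2%

The change is 30.7 − 11.8 = 18.9 percentage points.
Relative to the original 11.8%, that is 18.9 ÷ 11.8 ≈ 160.2%.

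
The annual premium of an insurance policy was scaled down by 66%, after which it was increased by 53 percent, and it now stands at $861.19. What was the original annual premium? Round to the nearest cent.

Undoing the 53% increase: $861.19 ÷ 1.53 ≈ $562.869281.
Undoing the 66% decrease: $562.869281 ÷ 0.34 ≈ $1,655.50.

$1,655.50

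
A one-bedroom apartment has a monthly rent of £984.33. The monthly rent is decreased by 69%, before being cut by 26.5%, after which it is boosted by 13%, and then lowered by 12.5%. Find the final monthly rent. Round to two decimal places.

69% decrease: £984.33 × 0.31 = £305.1423.
After the 26.5% decrease: £305.1423 × 0.735 = £224.2795905.
Apply the 13% increase: £224.2795905 × 1.13 = £253.435937265.
Apply the 12.5% decrease: £253.435937265 × 0.875 = £221.756445106875 ≈ £221.76.

£221.76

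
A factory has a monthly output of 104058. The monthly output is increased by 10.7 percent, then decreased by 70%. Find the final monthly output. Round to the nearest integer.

Each change multiplies by a factor: 1.107 × 0.3 = 0.3321.
104058 × 0.3321 = 34557.6618 ≈ 34558.

34558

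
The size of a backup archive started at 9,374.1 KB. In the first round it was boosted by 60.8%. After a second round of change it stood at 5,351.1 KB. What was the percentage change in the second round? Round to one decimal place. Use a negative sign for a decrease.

-64.5%

After the first round: 9,374.1 × 1.608 = 15073.5528.
Second-round multiplier: 5,351.1 ÷ 15073.5528 ≈ 0.355.
That is a change of -64.5%.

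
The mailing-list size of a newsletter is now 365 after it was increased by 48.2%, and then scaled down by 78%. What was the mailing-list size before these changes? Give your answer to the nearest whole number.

Undoing the 78% decrease: 365 ÷ 0.22 ≈ 1659.090909.
Undoing the 48.2% increase: 1659.090909 ÷ 1.482 ≈ 1119.

1119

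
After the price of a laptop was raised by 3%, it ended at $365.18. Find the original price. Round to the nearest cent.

The overall multiplier applied was 1.03.
So the original price was $365.18 ÷ 1.03 ≈ $354.54.

$354.54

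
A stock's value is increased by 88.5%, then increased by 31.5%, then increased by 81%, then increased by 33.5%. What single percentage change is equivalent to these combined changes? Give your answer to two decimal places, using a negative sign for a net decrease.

An 88.5% increase multiplies by 1.885.
Then a 31.5% increase: 1.885 × 1.315 = 2.478775.
Then an 81% increase: 2.478775 × 1.81 = 4.48658275.
Then a 33.5% increase: 4.48658275 × 1.335 = 5.98958797125.
Overall factor 5.98958797125, i.e. 498.96%.

498.96%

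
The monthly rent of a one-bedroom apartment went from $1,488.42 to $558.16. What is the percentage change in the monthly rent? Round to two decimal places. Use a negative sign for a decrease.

Change: $558.16 − $1,488.42 = -$930.26.
Relative to the original: -$930.26 ÷ $1,488.42 ≈ -62.50%.

-62.50%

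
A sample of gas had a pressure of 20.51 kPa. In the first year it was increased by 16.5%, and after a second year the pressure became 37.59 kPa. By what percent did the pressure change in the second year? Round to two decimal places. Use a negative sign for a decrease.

After the first year: 20.51 × 1.165 = 23.89415.
Second-year multiplier: 37.59 ÷ 23.89415 ≈ 1.573188.
That is a change of 57.32%.

57.32%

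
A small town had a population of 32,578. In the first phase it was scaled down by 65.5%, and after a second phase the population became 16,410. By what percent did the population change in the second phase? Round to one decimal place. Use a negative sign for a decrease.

After the first phase: 32,578 × 0.345 = 11239.41.
Second-phase multiplier: 16,410 ÷ 11239.41 ≈ 1.46004.
That is a change of 46.0%.

46.0%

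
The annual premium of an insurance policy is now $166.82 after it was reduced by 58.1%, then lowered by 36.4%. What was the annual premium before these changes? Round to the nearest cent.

$626.00

Undoing the 36.4% decrease: $166.82 ÷ 0.636 ≈ $262.295597.
Undoing the 58.1% decrease: $262.295597 ÷ 0.419 ≈ $626.00.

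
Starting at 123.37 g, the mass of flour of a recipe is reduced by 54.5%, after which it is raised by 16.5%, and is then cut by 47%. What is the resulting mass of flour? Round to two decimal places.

34.66 g

After the 54.5% decrease: 123.37 × 0.455 = 56.13335.
Apply the 16.5% increase: 56.13335 × 1.165 = 65.39535275.
Apply the 47% decrease: 65.39535275 × 0.53 = 34.6595369575 ≈ 34.66.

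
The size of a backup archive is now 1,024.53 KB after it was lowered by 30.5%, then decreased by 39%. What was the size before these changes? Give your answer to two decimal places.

2,416.63 KB

The overall multiplier applied was 0.695 × 0.61 = 0.42395.
So the original size was 1,024.53 ÷ 0.42395 ≈ 2,416.63 KB.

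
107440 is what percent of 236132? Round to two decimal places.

107440 ÷ 236132 ≈ 45.50%.

45.50%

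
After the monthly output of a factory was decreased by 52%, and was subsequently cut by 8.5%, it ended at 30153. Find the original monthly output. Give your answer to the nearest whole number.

68654

Undoing the 8.5% decrease: 30153 ÷ 0.915 ≈ 32954.098361.
Undoing the 52% decrease: 32954.098361 ÷ 0.48 ≈ 68654.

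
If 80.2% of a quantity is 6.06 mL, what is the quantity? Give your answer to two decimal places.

7.56 mL

6.06 mL ÷ 0.802 ≈ 7.56 mL.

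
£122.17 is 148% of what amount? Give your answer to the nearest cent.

£82.55

£122.17 ÷ 1.48 ≈ £82.55.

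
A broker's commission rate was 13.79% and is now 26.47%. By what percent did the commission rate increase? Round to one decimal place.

The change is 26.47 − 13.79 = 12.68 percentage points.
Relative to the original 13.79%, that is 12.68 ÷ 13.79 ≈ 92.0%.
So the commission rate rose by 92.0%.

92.0%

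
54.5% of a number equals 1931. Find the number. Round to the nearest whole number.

3543

1931 ÷ 0.545 ≈ 3543.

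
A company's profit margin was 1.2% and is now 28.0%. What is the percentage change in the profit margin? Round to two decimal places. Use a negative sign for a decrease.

The change is 28.0 − 1.2 = 26.8 percentage points.
Relative to the original 1.2%, that is 26.8 ÷ 1.2 ≈ 2233.33%.

2233.33%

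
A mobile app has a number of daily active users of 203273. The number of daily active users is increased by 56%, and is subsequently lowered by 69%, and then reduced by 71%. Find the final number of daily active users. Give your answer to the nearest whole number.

28508

56% increase: 203273 × 1.56 = 317105.88.
After the 69% decrease: 317105.88 × 0.31 = 98302.8228.
71% decrease: 98302.8228 × 0.29 = 28507.818612 ≈ 28508.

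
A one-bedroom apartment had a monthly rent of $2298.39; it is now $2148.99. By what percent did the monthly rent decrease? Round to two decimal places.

6.50%

Change: $2148.99 − $2298.39 = -$149.40.
Relative to the original: -$149.40 ÷ $2298.39 ≈ -6.50%.
So the monthly rent decreased by 6.50%.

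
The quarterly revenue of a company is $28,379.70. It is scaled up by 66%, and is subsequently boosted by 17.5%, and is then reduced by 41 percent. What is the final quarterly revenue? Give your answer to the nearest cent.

Each change multiplies by a factor: 1.66 × 1.175 × 0.59 = 1.150795.
$28,379.70 × 1.150795 = $32659.2168615 ≈ $32,659.22.

$32,659.22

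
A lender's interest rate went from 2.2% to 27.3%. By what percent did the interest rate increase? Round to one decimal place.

1140.9%

The change is 27.3 − 2.2 = 25.1 percentage points.
Relative to the original 2.2%, that is 25.1 ÷ 2.2 ≈ 1140.9%.
So the interest rate rose by 1140.9%.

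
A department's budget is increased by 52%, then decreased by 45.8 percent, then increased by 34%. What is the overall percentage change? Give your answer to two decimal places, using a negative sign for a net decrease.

The combined multiplier is 1.52 × 0.542 × 1.34 = 1.1039456.
That corresponds to an increase of 10.39%.

10.39%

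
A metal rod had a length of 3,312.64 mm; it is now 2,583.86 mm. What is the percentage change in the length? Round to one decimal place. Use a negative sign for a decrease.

-22.0%

Change: 2,583.86 − 3,312.64 = -728.78.
Relative to the original: -728.78 ÷ 3,312.64 ≈ -22.0%.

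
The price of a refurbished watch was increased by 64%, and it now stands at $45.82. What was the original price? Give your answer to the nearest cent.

$27.94

The overall multiplier applied was 1.64.
So the original price was $45.82 ÷ 1.64 ≈ $27.94.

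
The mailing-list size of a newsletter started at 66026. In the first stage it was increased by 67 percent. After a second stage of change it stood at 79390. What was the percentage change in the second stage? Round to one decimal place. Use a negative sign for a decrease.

-28.0%

After the first stage: 66026 × 1.67 = 110263.42.
Second-stage multiplier: 79390 ÷ 110263.42 ≈ 0.72.
That is a change of -28.0%.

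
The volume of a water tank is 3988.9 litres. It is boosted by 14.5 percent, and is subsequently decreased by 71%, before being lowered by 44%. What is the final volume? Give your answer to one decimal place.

741.7 litres

After the 14.5% increase: 3988.9 × 1.145 = 4567.2905.
71% decrease: 4567.2905 × 0.29 = 1324.514245.
Apply the 44% decrease: 1324.514245 × 0.56 = 741.7279772 ≈ 741.7.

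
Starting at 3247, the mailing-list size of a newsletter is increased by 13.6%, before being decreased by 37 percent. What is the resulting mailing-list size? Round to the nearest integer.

2324

Each change multiplies by a factor: 1.136 × 0.63 = 0.71568.
3247 × 0.71568 = 2323.81296 ≈ 2324.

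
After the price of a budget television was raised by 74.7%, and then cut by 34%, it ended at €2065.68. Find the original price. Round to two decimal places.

Undoing the 34% decrease: €2065.68 ÷ 0.66 ≈ €3129.818182.
Undoing the 74.7% increase: €3129.818182 ÷ 1.747 ≈ €1791.54.

€1791.54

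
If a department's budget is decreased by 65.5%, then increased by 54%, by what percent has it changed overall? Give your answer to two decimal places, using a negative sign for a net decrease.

-46.87%

A 65.5% decrease multiplies by 0.345.
Then a 54% increase: 0.345 × 1.54 = 0.5313.
Overall factor 0.5313, i.e. -46.87%.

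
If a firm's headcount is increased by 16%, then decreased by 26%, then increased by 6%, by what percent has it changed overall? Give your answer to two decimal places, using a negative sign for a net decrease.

The combined multiplier is 1.16 × 0.74 × 1.06 = 0.909904.
That corresponds to a decrease of 9.01%.

-9.01%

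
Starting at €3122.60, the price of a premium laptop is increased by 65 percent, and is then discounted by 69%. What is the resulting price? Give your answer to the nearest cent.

€1597.21

Each change multiplies by a factor: 1.65 × 0.31 = 0.5115.
€3122.60 × 0.5115 = €1597.2099 ≈ €1597.21.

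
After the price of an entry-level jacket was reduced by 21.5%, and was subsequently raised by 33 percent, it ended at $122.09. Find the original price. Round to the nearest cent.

The overall multiplier applied was 0.785 × 1.33 = 1.04405.
So the original price was $122.09 ÷ 1.04405 ≈ $116.94.

$116.94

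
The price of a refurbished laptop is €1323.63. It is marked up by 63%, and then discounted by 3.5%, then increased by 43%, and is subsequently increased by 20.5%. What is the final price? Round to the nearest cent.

63% increase: €1323.63 × 1.63 = €2157.5169.
3.5% decrease: €2157.5169 × 0.965 = €2082.0038085.
Apply the 43% increase: €2082.0038085 × 1.43 = €2977.265446155.
After the 20.5% increase: €2977.265446155 × 1.205 = €3587.604862616775 ≈ €3587.60.

€3587.60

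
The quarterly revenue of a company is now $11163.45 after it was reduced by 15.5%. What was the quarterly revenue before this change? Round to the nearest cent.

$13211.18

The overall multiplier applied was 0.845.
So the original quarterly revenue was $11163.45 ÷ 0.845 ≈ $13211.18.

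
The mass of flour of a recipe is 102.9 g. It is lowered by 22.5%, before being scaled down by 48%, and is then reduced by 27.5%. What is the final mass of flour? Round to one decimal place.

30.1 g

Apply the 22.5% decrease: 102.9 × 0.775 = 79.7475.
48% decrease: 79.7475 × 0.52 = 41.4687.
27.5% decrease: 41.4687 × 0.725 = 30.0648075 ≈ 30.1.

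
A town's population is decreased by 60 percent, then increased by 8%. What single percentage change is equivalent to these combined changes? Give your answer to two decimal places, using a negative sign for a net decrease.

-56.80%

The combined multiplier is 0.4 × 1.08 = 0.432.
That corresponds to a decrease of 56.80%.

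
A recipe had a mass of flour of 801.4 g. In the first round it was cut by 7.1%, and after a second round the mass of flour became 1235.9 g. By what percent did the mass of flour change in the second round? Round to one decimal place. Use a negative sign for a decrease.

After the first round: 801.4 × 0.929 = 744.5006.
Second-round multiplier: 1235.9 ÷ 744.5006 ≈ 1.66004.
That is a change of 66.0%.

66.0%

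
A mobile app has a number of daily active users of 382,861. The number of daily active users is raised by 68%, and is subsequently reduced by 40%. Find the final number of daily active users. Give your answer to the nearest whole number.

385,924

Each change multiplies by a factor: 1.68 × 0.6 = 1.008.
382,861 × 1.008 = 385923.888 ≈ 385,924.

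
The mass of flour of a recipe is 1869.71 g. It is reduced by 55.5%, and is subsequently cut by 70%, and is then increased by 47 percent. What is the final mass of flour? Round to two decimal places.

After the 55.5% decrease: 1869.71 × 0.445 = 832.02095.
Apply the 70% decrease: 832.02095 × 0.3 = 249.606285.
After the 47% increase: 249.606285 × 1.47 = 366.92123895 ≈ 366.92.

366.92 g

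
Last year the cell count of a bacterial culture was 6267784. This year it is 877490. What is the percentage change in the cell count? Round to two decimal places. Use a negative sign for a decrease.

Change: 877490 − 6267784 = -5390294.
Relative to the original: -5390294 ÷ 6267784 ≈ -86.00%.

-86.00%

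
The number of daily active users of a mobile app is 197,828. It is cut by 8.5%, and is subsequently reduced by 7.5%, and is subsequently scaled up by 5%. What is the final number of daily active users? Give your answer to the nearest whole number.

8.5% decrease: 197,828 × 0.915 = 181012.62.
Apply the 7.5% decrease: 181012.62 × 0.925 = 167436.6735.
Apply the 5% increase: 167436.6735 × 1.05 = 175808.507175 ≈ 175,809.

175,809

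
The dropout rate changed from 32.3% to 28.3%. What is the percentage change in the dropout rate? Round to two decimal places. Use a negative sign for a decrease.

-12.38%

The change is 28.3 − 32.3 = -4.0 percentage points.
Relative to the original 32.3%, that is -4.0 ÷ 32.3 ≈ -12.38%.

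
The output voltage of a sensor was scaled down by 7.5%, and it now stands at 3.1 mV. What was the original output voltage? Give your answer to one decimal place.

The overall multiplier applied was 0.925.
So the original output voltage was 3.1 ÷ 0.925 ≈ 3.4 mV.

3.4 mV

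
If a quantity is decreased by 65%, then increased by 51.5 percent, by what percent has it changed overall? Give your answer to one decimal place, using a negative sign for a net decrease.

A 65% decrease multiplies by 0.35.
Then a 51.5% increase: 0.35 × 1.515 = 0.53025.
Overall factor 0.53025, i.e. -47.0%.

-47.0%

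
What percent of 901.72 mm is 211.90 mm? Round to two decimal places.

23.50%

211.90 mm ÷ 901.72 mm ≈ 23.50%.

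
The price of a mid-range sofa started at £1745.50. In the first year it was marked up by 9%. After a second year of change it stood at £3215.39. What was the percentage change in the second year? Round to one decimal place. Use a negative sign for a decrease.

69.0%

After the first year: £1745.50 × 1.09 = £1902.595.
Second-year multiplier: £3215.39 ÷ £1902.595 ≈ 1.69.
That is a change of 69.0%.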